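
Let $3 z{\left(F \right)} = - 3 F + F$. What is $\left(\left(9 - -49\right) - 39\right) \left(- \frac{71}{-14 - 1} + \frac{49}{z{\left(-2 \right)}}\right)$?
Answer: $\frac{47291}{60} \approx 788.18$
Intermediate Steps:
$z{\left(F \right)} = - \frac{2 F}{3}$ ($z{\left(F \right)} = \frac{- 3 F + F}{3} = \frac{\left(-2\right) F}{3} = - \frac{2 F}{3}$)
$\left(\left(9 - -49\right) - 39\right) \left(- \frac{71}{-14 - 1} + \frac{49}{z{\left(-2 \right)}}\right) = \left(\left(9 - -49\right) - 39\right) \left(- \frac{71}{-14 - 1} + \frac{49}{\left(- \frac{2}{3}\right) \left(-2\right)}\right) = \left(\left(9 + 49\right) - 39\right) \left(- \frac{71}{-15} + \frac{49}{\frac{4}{3}}\right) = \left(58 - 39\right) \left(\left(-71\right) \left(- \frac{1}{15}\right) + 49 \cdot \frac{3}{4}\right) = 19 \left(\frac{71}{15} + \frac{147}{4}\right) = 19 \cdot \frac{2489}{60} = \frac{47291}{60}$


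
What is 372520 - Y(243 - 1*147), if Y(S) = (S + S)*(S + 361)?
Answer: 284776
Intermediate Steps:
Y(S) = 2*S*(361 + S) (Y(S) = (2*S)*(361 + S) = 2*S*(361 + S))
372520 - Y(243 - 1*147) = 372520 - 2*(243 - 1*147)*(361 + (243 - 1*147)) = 372520 - 2*(243 - 147)*(361 + (243 - 147)) = 372520 - 2*96*(361 + 96) = 372520 - 2*96*457 = 372520 - 1*87744 = 372520 - 87744 = 284776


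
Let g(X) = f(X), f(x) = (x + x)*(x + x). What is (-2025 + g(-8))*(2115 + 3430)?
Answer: -9809105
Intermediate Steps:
f(x) = 4*x² (f(x) = (2*x)*(2*x) = 4*x²)
g(X) = 4*X²
(-2025 + g(-8))*(2115 + 3430) = (-2025 + 4*(-8)²)*(2115 + 3430) = (-2025 + 4*64)*5545 = (-2025 + 256)*5545 = -1769*5545 = -9809105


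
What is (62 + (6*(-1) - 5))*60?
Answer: 3060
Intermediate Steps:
(62 + (6*(-1) - 5))*60 = (62 + (-6 - 5))*60 = (62 - 11)*60 = 51*60 = 3060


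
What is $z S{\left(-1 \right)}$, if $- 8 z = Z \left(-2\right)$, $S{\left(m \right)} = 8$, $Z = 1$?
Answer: $2$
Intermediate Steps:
$z = \frac{1}{4}$ ($z = - \frac{1 \left(-2\right)}{8} = \left(- \frac{1}{8}\right) \left(-2\right) = \frac{1}{4} \approx 0.25$)
$z S{\left(-1 \right)} = \frac{1}{4} \cdot 8 = 2$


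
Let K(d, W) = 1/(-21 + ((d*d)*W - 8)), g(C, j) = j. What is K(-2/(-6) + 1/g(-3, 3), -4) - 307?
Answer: -85048/277 ≈ -307.03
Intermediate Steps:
K(d, W) = 1/(-29 + W*d²) (K(d, W) = 1/(-21 + (d²*W - 8)) = 1/(-21 + (W*d² - 8)) = 1/(-21 + (-8 + W*d²)) = 1/(-29 + W*d²))
K(-2/(-6) + 1/g(-3, 3), -4) - 307 = 1/(-29 - 4*(-2/(-6) + 1/3)²) - 307 = 1/(-29 - 4*(-2*(-⅙) + 1*(⅓))²) - 307 = 1/(-29 - 4*(⅓ + ⅓)²) - 307 = 1/(-29 - 4*(⅔)²) - 307 = 1/(-29 - 4*4/9) - 307 = 1/(-29 - 16/9) - 307 = 1/(-277/9) - 307 = -9/277 - 307 = -85048/277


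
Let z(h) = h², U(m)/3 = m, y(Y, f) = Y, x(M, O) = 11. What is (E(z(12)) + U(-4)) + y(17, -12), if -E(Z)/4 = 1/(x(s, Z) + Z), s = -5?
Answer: 771/155 ≈ 4.9742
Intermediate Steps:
U(m) = 3*m
E(Z) = -4/(11 + Z)
(E(z(12)) + U(-4)) + y(17, -12) = (-4/(11 + 12²) + 3*(-4)) + 17 = (-4/(11 + 144) - 12) + 17 = (-4/155 - 12) + 17 = -1864/155 + 17 = 771/155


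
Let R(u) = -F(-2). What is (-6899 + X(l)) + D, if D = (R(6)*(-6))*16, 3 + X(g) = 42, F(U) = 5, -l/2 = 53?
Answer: -6380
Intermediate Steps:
l = -106 (l = -2*53 = -106)
R(u) = -5 (R(u) = -1*5 = -5)
X(g) = 39 (X(g) = -3 + 42 = 39)
D = 480 (D = -5*(-6)*16 = 30*16 = 480)
(-6899 + X(l)) + D = (-6899 + 39) + 480 = -6860 + 480 = -6380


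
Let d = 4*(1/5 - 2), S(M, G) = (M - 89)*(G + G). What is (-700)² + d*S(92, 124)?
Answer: 2423216/5 ≈ 4.8464e+5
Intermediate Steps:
S(M, G) = 2*G*(-89 + M) (S(M, G) = (-89 + M)*(2*G) = 2*G*(-89 + M))
d = -36/5 (d = 4*(⅕ - 2) = 4*(-9/5) = -36/5 ≈ -7.2000)
(-700)² + d*S(92, 124) = (-700)² - 72*124*(-89 + 92)/5 = 490000 - 72*124*3/5 = 490000 - 36/5*744 = 490000 - 26784/5 = 2423216/5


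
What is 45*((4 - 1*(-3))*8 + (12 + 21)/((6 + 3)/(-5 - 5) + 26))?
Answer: 647370/251 ≈ 2579.2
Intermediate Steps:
45*((4 - 1*(-3))*8 + (12 + 21)/((6 + 3)/(-5 - 5) + 26)) = 45*((4 + 3)*8 + 33/(9/(-10) + 26)) = 45*(7*8 + 33/(9*(-⅒) + 26)) = 45*(56 + 33/(-9/10 + 26)) = 45*(56 + 33/(251/10)) = 45*(56 + 33*(10/251)) = 45*(56 + 330/251) = 45*(14386/251) = 647370/251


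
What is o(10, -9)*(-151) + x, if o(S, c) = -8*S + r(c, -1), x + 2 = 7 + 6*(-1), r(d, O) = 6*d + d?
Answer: 21592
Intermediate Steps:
r(d, O) = 7*d
x = -1 (x = -2 + (7 + 6*(-1)) = -2 + (7 - 6) = -2 + 1 = -1)
o(S, c) = -8*S + 7*c
o(10, -9)*(-151) + x = (-8*10 + 7*(-9))*(-151) - 1 = (-80 - 63)*(-151) - 1 = -143*(-151) - 1 = 21593 - 1 = 21592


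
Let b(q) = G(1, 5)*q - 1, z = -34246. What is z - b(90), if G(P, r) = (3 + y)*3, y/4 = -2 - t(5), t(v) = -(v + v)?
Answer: -43695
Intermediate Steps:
t(v) = -2*v
y = 32 (y = 4*(-2 - (-2)*5) = 4*(-2 - 1*(-10)) = 4*(-2 + 10) = 4*8 = 32)
G(P, r) = 105 (G(P, r) = (3 + 32)*3 = 35*3 = 105)
b(q) = -1 + 105*q (b(q) = 105*q - 1 = -1 + 105*q)
z - b(90) = -34246 - (-1 + 105*90) = -34246 - (-1 + 9450) = -34246 - 1*9449 = -34246 - 9449 = -43695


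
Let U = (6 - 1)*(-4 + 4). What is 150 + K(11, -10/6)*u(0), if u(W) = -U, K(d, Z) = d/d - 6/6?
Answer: 150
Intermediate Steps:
U = 0 (U = 5*0 = 0)
K(d, Z) = 0 (K(d, Z) = 1 - 6*⅙ = 1 - 1 = 0)
u(W) = 0 (u(W) = -1*0 = 0)
150 + K(11, -10/6)*u(0) = 150 + 0*0 = 150 + 0 = 150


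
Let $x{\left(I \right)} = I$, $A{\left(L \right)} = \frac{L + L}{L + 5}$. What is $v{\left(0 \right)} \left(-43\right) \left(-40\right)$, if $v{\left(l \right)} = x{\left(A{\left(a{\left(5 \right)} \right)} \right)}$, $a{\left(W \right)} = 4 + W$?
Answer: $\frac{15480}{7} \approx 2211.4$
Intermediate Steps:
$A{\left(L \right)} = \frac{2 L}{5 + L}$
$v{\left(l \right)} = \frac{9}{7}$ ($v{\left(l \right)} = \frac{2 \left(4 + 5\right)}{5 + \left(4 + 5\right)} = 2 \cdot 9 \frac{1}{5 + 9} = 2 \cdot 9 \cdot \frac{1}{14} = \frac{9}{7}$)
$v{\left(0 \right)} \left(-43\right) \left(-40\right) = \frac{9}{7} \left(-43\right) \left(-40\right) = \left(- \frac{387}{7}\right) \left(-40\right) = \frac{15480}{7}$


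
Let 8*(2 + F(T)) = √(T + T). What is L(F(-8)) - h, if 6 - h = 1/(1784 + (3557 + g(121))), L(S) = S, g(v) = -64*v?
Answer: -19225/2403 + I/2 ≈ -8.0004 + 0.5*I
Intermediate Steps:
F(T) = -2 + √2*√T/8 (F(T) = -2 + √(T + T)/8 = -2 + √(2*T)/8 = -2 + (√2*√T)/8 = -2 + √2*√T/8)
h = 14419/2403 (h = 6 - 1/(1784 + (3557 - 64*121)) = 6 - 1/(1784 + (3557 - 7744)) = 6 - 1/(1784 - 4187) = 6 - 1/(-2403) = 6 - 1*(-1/2403) = 6 + 1/2403 = 14419/2403 ≈ 6.0004)
L(F(-8)) - h = (-2 + √2*√(-8)/8) - 1*14419/2403 = (-2 + √2*(2*I*√2)/8) - 14419/2403 = (-2 + I/2) - 14419/2403 = -19225/2403 + I/2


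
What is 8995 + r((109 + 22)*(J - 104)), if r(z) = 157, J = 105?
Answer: 9152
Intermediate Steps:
8995 + r((109 + 22)*(J - 104)) = 8995 + 157 = 9152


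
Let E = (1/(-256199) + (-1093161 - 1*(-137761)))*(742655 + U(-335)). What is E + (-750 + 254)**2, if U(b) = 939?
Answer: -182011317629102810/256199 ≈ -7.1043e+11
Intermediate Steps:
E = -182011380658155994/256199 (E = (1/(-256199) + (-1093161 - 1*(-137761)))*(742655 + 939) = (-1/256199 + (-1093161 + 137761))*743594 = (-1/256199 - 955400)*743594 = -244772524601/256199*743594 = -182011380658155994/256199 ≈ -7.1043e+11)
E + (-750 + 254)**2 = -182011380658155994/256199 + (-750 + 254)**2 = -182011380658155994/256199 + (-496)**2 = -182011380658155994/256199 + 246016 = -182011317629102810/256199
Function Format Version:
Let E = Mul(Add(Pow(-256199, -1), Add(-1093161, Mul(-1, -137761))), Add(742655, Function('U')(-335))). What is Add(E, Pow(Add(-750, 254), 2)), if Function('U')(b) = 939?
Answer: Rational(-182011317629102810, 256199) ≈ -7.1043e+11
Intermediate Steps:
E = Rational(-182011380658155994, 256199) (E = Mul(Add(Pow(-256199, -1), Add(-1093161, Mul(-1, -137761))), Add(742655, 939)) = Mul(Add(Rational(-1, 256199), Add(-1093161, 137761)), 743594) = Mul(Add(Rational(-1, 256199), -955400), 743594) = Mul(Rational(-244772524601, 256199), 743594) = Rational(-182011380658155994, 256199) ≈ -7.1043e+11)
Add(E, Pow(Add(-750, 254), 2)) = Add(Rational(-182011380658155994, 256199), Pow(Add(-750, 254), 2)) = Add(Rational(-182011380658155994, 256199), Pow(-496, 2)) = Add(Rational(-182011380658155994, 256199), 246016) = Rational(-182011317629102810, 256199)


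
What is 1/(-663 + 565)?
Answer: -1/98 ≈ -0.010204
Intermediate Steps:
1/(-663 + 565) = 1/(-98) = -1/98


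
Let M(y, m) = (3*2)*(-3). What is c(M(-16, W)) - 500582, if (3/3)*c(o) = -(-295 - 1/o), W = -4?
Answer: -9005167/18 ≈ -5.0029e+5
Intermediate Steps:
M(y, m) = -18 (M(y, m) = 6*(-3) = -18)
c(o) = 295 + 1/o (c(o) = -(-295 - 1/o) = 295 + 1/o)
c(M(-16, W)) - 500582 = (295 + 1/(-18)) - 500582 = (295 - 1/18) - 500582 = 5309/18 - 500582 = -9005167/18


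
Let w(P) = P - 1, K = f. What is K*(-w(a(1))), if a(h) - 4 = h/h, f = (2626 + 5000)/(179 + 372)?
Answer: -30504/551 ≈ -55.361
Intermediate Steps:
f = 7626/551 ≈ 13.840
K = 7626/551 ≈ 13.840
a(h) = 5 (a(h) = 4 + h/h = 4 + 1 = 5)
w(P) = -1 + P
K*(-w(a(1))) = 7626*(-(-1 + 5))/551 = 7626*(-1*4)/551 = (7626/551)*(-4) = -30504/551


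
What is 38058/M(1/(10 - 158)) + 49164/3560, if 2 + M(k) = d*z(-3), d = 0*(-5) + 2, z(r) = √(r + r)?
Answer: 3*(-5641173*I + 4097*√6)/(890*(I + √6)) ≈ -2704.6 - 6658.8*I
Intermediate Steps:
z(r) = √2*√r (z(r) = √(2*r) = √2*√r)
d = 2 (d = 0 + 2 = 2)
M(k) = -2 + 2*I*√6 (M(k) = -2 + 2*(√2*√(-3)) = -2 + 2*(√2*(I*√3)) = -2 + 2*(I*√6) = -2 + 2*I*√6)
38058/M(1/(10 - 158)) + 49164/3560 = 38058/(-2 + 2*I*√6) + 49164/3560 = 38058/(-2 + 2*I*√6) + 49164*(1/3560) = 38058/(-2 + 2*I*√6) + 12291/890 = 12291/890 + 38058/(-2 + 2*I*√6)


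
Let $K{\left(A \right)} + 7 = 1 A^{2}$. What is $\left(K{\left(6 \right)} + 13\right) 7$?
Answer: $294$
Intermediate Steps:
$K{\left(A \right)} = -7 + A^{2}$ ($K{\left(A \right)} = -7 + 1 A^{2} = -7 + A^{2}$)
$\left(K{\left(6 \right)} + 13\right) 7 = \left(\left(-7 + 6^{2}\right) + 13\right) 7 = \left(\left(-7 + 36\right) + 13\right) 7 = \left(29 + 13\right) 7 = 42 \cdot 7 = 294$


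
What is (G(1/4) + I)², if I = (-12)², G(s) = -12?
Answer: 17424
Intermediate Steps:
I = 144
(G(1/4) + I)² = (-12 + 144)² = 132² = 17424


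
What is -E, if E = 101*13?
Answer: -1313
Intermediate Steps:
E = 1313
-E = -1*1313 = -1313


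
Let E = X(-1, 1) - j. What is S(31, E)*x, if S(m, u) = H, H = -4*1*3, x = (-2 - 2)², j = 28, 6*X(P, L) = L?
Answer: -192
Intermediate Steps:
X(P, L) = L/6
x = 16 (x = (-4)² = 16)
E = -167/6 (E = (⅙)*1 - 1*28 = ⅙ - 28 = -167/6 ≈ -27.833)
H = -12 (H = -4*3 = -12)
S(m, u) = -12
S(31, E)*x = -12*16 = -192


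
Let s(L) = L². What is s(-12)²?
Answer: 20736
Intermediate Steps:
s(-12)² = ((-12)²)² = 144² = 20736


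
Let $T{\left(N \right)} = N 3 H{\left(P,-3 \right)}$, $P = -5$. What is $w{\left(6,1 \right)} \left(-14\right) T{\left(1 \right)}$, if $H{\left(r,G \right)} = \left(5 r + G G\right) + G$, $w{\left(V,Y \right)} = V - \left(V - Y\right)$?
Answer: $798$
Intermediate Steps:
$w{\left(V,Y \right)} = Y$
$H{\left(r,G \right)} = G + G^{2} + 5 r$ ($H{\left(r,G \right)} = \left(5 r + G^{2}\right) + G = \left(G^{2} + 5 r\right) + G = G + G^{2} + 5 r$)
$T{\left(N \right)} = - 57 N$ ($T{\left(N \right)} = N 3 \left(-3 + \left(-3\right)^{2} + 5 \left(-5\right)\right) = 3 N \left(-3 + 9 - 25\right) = 3 N \left(-19\right) = - 57 N$)
$w{\left(6,1 \right)} \left(-14\right) T{\left(1 \right)} = 1 \left(-14\right) \left(\left(-57\right) 1\right) = \left(-14\right) \left(-57\right) = 798$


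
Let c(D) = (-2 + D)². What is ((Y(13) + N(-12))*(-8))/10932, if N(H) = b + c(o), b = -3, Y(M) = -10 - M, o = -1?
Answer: 34/2733 ≈ 0.012441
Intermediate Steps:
N(H) = 6 (N(H) = -3 + (-2 - 1)² = -3 + (-3)² = -3 + 9 = 6)
((Y(13) + N(-12))*(-8))/10932 = (((-10 - 1*13) + 6)*(-8))/10932 = (((-10 - 13) + 6)*(-8))*(1/10932) = ((-23 + 6)*(-8))*(1/10932) = -17*(-8)*(1/10932) = 136*(1/10932) = 34/2733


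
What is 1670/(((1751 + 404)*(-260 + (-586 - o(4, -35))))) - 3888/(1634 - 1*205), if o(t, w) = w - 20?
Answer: -1325978134/487176109 ≈ -2.7218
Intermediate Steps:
o(t, w) = -20 + w
1670/(((1751 + 404)*(-260 + (-586 - o(4, -35))))) - 3888/(1634 - 1*205) = 1670/(((1751 + 404)*(-260 + (-586 - (-20 - 35))))) - 3888/(1634 - 1*205) = 1670/((2155*(-260 + (-586 - 1*(-55))))) - 3888/(1634 - 205) = 1670/((2155*(-260 + (-586 + 55)))) - 3888/1429 = 1670/((2155*(-260 - 531))) - 3888*1/1429 = 1670/((2155*(-791))) - 3888/1429 = 1670/(-1704605) - 3888/1429 = 1670*(-1/1704605) - 3888/1429 = -334/340921 - 3888/1429 = -1325978134/487176109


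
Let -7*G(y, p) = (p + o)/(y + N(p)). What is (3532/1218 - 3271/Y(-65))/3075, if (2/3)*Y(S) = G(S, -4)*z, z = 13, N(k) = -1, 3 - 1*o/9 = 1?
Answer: -1752076/973791 ≈ -1.7992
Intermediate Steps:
o = 18 (o = 27 - 9*1 = 27 - 9 = 18)
G(y, p) = -(18 + p)/(7*(-1 + y)) (G(y, p) = -(p + 18)/(7*(y - 1)) = -(18 + p)/(7*(-1 + y)))
Y(S) = -39/(-1 + S) (Y(S) = 3*(((-18 - 1*(-4))/(7*(-1 + S)))*13)/2 = 3*(((-18 + 4)/(7*(-1 + S)))*13)/2 = 3*(((1/7)*(-14)/(-1 + S))*13)/2 = 3*(-2/(-1 + S)*13)/2 = 3*(-26/(-1 + S))/2 = -39/(-1 + S))
(3532/1218 - 3271/Y(-65))/3075 = (3532/1218 - 3271/((-39/(-1 - 65))))/3075 = (3532*(1/1218) - 3271/((-39/(-66))))*(1/3075) = (1766/609 - 3271/((-39*(-1/66))))*(1/3075) = (1766/609 - 3271/13/22)*(1/3075) = (1766/609 - 3271*22/13)*(1/3075) = (1766/609 - 71962/13)*(1/3075) = -43801900/7917*1/3075 = -1752076/973791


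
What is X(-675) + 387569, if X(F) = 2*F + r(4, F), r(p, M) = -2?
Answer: 386217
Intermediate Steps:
X(F) = -2 + 2*F (X(F) = 2*F - 2 = -2 + 2*F)
X(-675) + 387569 = (-2 + 2*(-675)) + 387569 = (-2 - 1350) + 387569 = -1352 + 387569 = 386217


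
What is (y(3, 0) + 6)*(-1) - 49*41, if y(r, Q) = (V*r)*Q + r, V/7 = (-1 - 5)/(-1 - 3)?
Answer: -2018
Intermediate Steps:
V = 21/2 (V = 7*((-1 - 5)/(-1 - 3)) = 7*(-6/(-4)) = 7*(-6*(-¼)) = 7*(3/2) = 21/2 ≈ 10.500)
y(r, Q) = r + 21*Q*r/2 (y(r, Q) = (21*r/2)*Q + r = 21*Q*r/2 + r = r + 21*Q*r/2)
(y(3, 0) + 6)*(-1) - 49*41 = ((½)*3*(2 + 21*0) + 6)*(-1) - 49*41 = ((½)*3*(2 + 0) + 6)*(-1) - 2009 = ((½)*3*2 + 6)*(-1) - 2009 = (3 + 6)*(-1) - 2009 = 9*(-1) - 2009 = -9 - 2009 = -2018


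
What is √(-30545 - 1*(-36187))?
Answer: √5642 ≈ 75.113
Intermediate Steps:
√(-30545 - 1*(-36187)) = √(-30545 + 36187) = √5642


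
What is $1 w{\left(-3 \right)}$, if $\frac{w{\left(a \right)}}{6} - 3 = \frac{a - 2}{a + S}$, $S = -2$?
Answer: $24$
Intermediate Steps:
$w{\left(a \right)} = 24$ ($w{\left(a \right)} = 18 + 6 \frac{a - 2}{a - 2} = 18 + 6 \frac{-2 + a}{-2 + a} = 18 + 6 \cdot 1 = 18 + 6 = 24$)
$1 w{\left(-3 \right)} = 1 \cdot 24 = 24$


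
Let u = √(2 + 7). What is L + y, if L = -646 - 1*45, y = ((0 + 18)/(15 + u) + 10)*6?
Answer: -625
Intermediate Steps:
u = 3 (u = √9 = 3)
y = 66 (y = ((0 + 18)/(15 + 3) + 10)*6 = (18/18 + 10)*6 = (18*(1/18) + 10)*6 = (1 + 10)*6 = 11*6 = 66)
L = -691 (L = -646 - 45 = -691)
L + y = -691 + 66 = -625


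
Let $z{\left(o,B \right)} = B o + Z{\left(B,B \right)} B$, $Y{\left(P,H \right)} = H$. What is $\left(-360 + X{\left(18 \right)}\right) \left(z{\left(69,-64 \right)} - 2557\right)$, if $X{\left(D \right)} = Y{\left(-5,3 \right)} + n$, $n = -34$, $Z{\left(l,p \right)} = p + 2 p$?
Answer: $-2078165$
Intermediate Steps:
$Z{\left(l,p \right)} = 3 p$
$X{\left(D \right)} = -31$ ($X{\left(D \right)} = 3 - 34 = -31$)
$z{\left(o,B \right)} = 3 B^{2} + B o$ ($z{\left(o,B \right)} = B o + 3 B B = B o + 3 B^{2} = 3 B^{2} + B o$)
$\left(-360 + X{\left(18 \right)}\right) \left(z{\left(69,-64 \right)} - 2557\right) = \left(-360 - 31\right) \left(- 64 \left(69 + 3 \left(-64\right)\right) - 2557\right) = - 391 \left(- 64 \left(69 - 192\right) - 2557\right) = - 391 \left(\left(-64\right) \left(-123\right) - 2557\right) = - 391 \left(7872 - 2557\right) = \left(-391\right) 5315 = -2078165$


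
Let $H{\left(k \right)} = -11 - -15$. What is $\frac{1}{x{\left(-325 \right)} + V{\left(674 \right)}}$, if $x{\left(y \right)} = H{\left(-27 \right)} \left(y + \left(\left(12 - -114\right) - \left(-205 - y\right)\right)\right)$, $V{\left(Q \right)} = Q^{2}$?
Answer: $\frac{1}{453000} \approx 2.2075 \cdot 10^{-6}$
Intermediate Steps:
$H{\left(k \right)} = 4$ ($H{\left(k \right)} = -11 + 15 = 4$)
$x{\left(y \right)} = 1324 + 8 y$ ($x{\left(y \right)} = 4 \left(y + \left(\left(12 - -114\right) - \left(-205 - y\right)\right)\right) = 4 \left(y + \left(\left(12 + 114\right) + \left(205 + y\right)\right)\right) = 4 \left(y + \left(126 + \left(205 + y\right)\right)\right) = 4 \left(y + \left(331 + y\right)\right) = 4 \left(331 + 2 y\right) = 1324 + 8 y$)
$\frac{1}{x{\left(-325 \right)} + V{\left(674 \right)}} = \frac{1}{\left(1324 + 8 \left(-325\right)\right) + 674^{2}} = \frac{1}{\left(1324 - 2600\right) + 454276} = \frac{1}{-1276 + 454276} = \frac{1}{453000}$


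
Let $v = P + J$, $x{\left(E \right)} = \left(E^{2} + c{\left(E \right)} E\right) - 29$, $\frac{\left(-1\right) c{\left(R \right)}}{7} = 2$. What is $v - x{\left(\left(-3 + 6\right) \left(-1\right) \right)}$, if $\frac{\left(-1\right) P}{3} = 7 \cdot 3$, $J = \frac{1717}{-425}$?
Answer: $- \frac{2226}{25} \approx -89.04$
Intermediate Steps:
$c{\left(R \right)} = -14$ ($c{\left(R \right)} = \left(-7\right) 2 = -14$)
$J = - \frac{101}{25}$ ($J = 1717 \left(- \frac{1}{425}\right) = - \frac{101}{25} \approx -4.04$)
$P = -63$ ($P = - 3 \cdot 7 \cdot 3 = \left(-3\right) 21 = -63$)
$x{\left(E \right)} = -29 + E^{2} - 14 E$ ($x{\left(E \right)} = \left(E^{2} - 14 E\right) - 29 = -29 + E^{2} - 14 E$)
$v = - \frac{1676}{25}$ ($v = -63 - \frac{101}{25} = - \frac{1676}{25} \approx -67.04$)
$v - x{\left(\left(-3 + 6\right) \left(-1\right) \right)} = - \frac{1676}{25} - \left(-29 + \left(\left(-3 + 6\right) \left(-1\right)\right)^{2} - 14 \left(-3 + 6\right) \left(-1\right)\right) = - \frac{1676}{25} - \left(-29 + \left(3 \left(-1\right)\right)^{2} - 14 \cdot 3 \left(-1\right)\right) = - \frac{1676}{25} - \left(-29 + \left(-3\right)^{2} - -42\right) = - \frac{1676}{25} - \left(-29 + 9 + 42\right) = - \frac{1676}{25} - 22 = - \frac{2226}{25}$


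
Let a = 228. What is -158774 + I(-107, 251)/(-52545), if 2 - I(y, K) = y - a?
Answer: -8342780167/52545 ≈ -1.5877e+5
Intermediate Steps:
I(y, K) = 230 - y (I(y, K) = 2 - (y - 1*228) = 2 - (y - 228) = 2 - (-228 + y) = 2 + (228 - y) = 230 - y)
-158774 + I(-107, 251)/(-52545) = -158774 + (230 - 1*(-107))/(-52545) = -158774 + (230 + 107)*(-1/52545) = -158774 + 337*(-1/52545) = -158774 - 337/52545 = -8342780167/52545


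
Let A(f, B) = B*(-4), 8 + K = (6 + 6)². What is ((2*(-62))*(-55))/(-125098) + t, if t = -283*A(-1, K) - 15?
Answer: 9628602003/62549 ≈ 1.5394e+5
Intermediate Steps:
K = 136 (K = -8 + (6 + 6)² = -8 + 12² = -8 + 144 = 136)
A(f, B) = -4*B
t = 153937 (t = -(-1132)*136 - 15 = -283*(-544) - 15 = 153952 - 15 = 153937)
((2*(-62))*(-55))/(-125098) + t = ((2*(-62))*(-55))/(-125098) + 153937 = -124*(-55)*(-1/125098) + 153937 = 6820*(-1/125098) + 153937 = -3410/62549 + 153937 = 9628602003/62549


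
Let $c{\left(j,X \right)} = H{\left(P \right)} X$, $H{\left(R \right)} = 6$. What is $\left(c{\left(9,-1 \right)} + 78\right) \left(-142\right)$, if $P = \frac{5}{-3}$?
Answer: $-10224$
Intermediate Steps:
$P = - \frac{5}{3}$ ($P = 5 \left(- \frac{1}{3}\right) = - \frac{5}{3} \approx -1.6667$)
$c{\left(j,X \right)} = 6 X$
$\left(c{\left(9,-1 \right)} + 78\right) \left(-142\right) = \left(6 \left(-1\right) + 78\right) \left(-142\right) = \left(-6 + 78\right) \left(-142\right) = 72 \left(-142\right) = -10224$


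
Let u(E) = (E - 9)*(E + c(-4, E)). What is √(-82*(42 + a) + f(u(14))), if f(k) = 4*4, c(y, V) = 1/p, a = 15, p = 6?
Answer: I*√4658 ≈ 68.25*I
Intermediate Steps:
c(y, V) = ⅙ (c(y, V) = 1/6 = ⅙)
u(E) = (-9 + E)*(⅙ + E) (u(E) = (E - 9)*(E + ⅙) = (-9 + E)*(⅙ + E))
f(k) = 16
√(-82*(42 + a) + f(u(14))) = √(-82*(42 + 15) + 16) = √(-82*57 + 16) = √(-4674 + 16) = √(-4658) = I*√4658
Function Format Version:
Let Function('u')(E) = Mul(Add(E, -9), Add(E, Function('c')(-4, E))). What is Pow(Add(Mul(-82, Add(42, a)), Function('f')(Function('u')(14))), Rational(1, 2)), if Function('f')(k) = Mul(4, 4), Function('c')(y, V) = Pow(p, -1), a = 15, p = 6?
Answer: Mul(I, Pow(4658, Rational(1, 2))) ≈ Mul(68.250, I)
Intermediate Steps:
Function('c')(y, V) = Rational(1, 6) (Function('c')(y, V) = Pow(6, -1) = Rational(1, 6))
Function('u')(E) = Mul(Add(-9, E), Add(Rational(1, 6), E)) (Function('u')(E) = Mul(Add(E, -9), Add(E, Rational(1, 6))) = Mul(Add(-9, E), Add(Rational(1, 6), E)))
Function('f')(k) = 16
Pow(Add(Mul(-82, Add(42, a)), Function('f')(Function('u')(14))), Rational(1, 2)) = Pow(Add(Mul(-82, Add(42, 15)), 16), Rational(1, 2)) = Pow(Add(Mul(-82, 57), 16), Rational(1, 2)) = Pow(Add(-4674, 16), Rational(1, 2)) = Pow(-4658, Rational(1, 2)) = Mul(I, Pow(4658, Rational(1, 2)))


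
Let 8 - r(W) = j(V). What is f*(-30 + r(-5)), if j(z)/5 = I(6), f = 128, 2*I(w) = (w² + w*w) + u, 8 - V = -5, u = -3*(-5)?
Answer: -30656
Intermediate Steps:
u = 15
V = 13 (V = 8 - 1*(-5) = 8 + 5 = 13)
I(w) = 15/2 + w² (I(w) = ((w² + w*w) + 15)/2 = ((w² + w²) + 15)/2 = (2*w² + 15)/2 = (15 + 2*w²)/2 = 15/2 + w²)
j(z) = 435/2 (j(z) = 5*(15/2 + 6²) = 5*(15/2 + 36) = 5*(87/2) = 435/2)
r(W) = -419/2 (r(W) = 8 - 1*435/2 = 8 - 435/2 = -419/2)
f*(-30 + r(-5)) = 128*(-30 - 419/2) = 128*(-479/2) = -30656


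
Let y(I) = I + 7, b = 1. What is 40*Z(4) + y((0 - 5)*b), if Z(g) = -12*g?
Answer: -1918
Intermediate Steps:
Z(g) = -12*g
y(I) = 7 + I
40*Z(4) + y((0 - 5)*b) = 40*(-12*4) + (7 + (0 - 5)*1) = 40*(-48) + (7 - 5*1) = -1920 + (7 - 5) = -1920 + 2 = -1918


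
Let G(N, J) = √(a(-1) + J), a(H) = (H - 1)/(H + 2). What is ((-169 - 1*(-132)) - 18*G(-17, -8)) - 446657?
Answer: -446694 - 18*I*√10 ≈ -4.4669e+5 - 56.921*I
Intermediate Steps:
a(H) = (-1 + H)/(2 + H)
G(N, J) = √(-2 + J) (G(N, J) = √((-1 - 1)/(2 - 1) + J) = √(-2/1 + J) = √(1*(-2) + J) = √(-2 + J))
((-169 - 1*(-132)) - 18*G(-17, -8)) - 446657 = ((-169 - 1*(-132)) - 18*√(-2 - 8)) - 446657 = ((-169 + 132) - 18*I*√10) - 446657 = (-37 - 18*I*√10) - 446657 = -446694 - 18*I*√10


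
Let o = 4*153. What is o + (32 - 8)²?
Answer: 1188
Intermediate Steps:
o = 612
o + (32 - 8)² = 612 + (32 - 8)² = 612 + 24² = 612 + 576 = 1188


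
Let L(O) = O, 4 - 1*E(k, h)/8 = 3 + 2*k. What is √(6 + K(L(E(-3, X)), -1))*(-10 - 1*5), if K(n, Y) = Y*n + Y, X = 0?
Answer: -15*I*√51 ≈ -107.12*I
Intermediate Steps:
E(k, h) = 8 - 16*k (E(k, h) = 32 - 8*(3 + 2*k) = 32 + (-24 - 16*k) = 8 - 16*k)
K(n, Y) = Y + Y*n
√(6 + K(L(E(-3, X)), -1))*(-10 - 1*5) = √(6 - (1 + (8 - 16*(-3))))*(-10 - 1*5) = √(6 - (1 + (8 + 48)))*(-10 - 5) = √(6 - (1 + 56))*(-15) = √(6 - 1*57)*(-15) = √(6 - 57)*(-15) = √(-51)*(-15) = (I*√51)*(-15) = -15*I*√51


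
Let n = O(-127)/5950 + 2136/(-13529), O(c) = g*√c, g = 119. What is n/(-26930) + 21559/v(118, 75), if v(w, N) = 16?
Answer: 3927359605703/2914687760 - I*√127/1346500 ≈ 1347.4 - 8.3694e-6*I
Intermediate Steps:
O(c) = 119*√c
n = -2136/13529 + I*√127/50 (n = (119*√(-127))/5950 + 2136/(-13529) = (119*(I*√127))*(1/5950) + 2136*(-1/13529) = (119*I*√127)*(1/5950) - 2136/13529 = I*√127/50 - 2136/13529 = -2136/13529 + I*√127/50 ≈ -0.15788 + 0.22539*I)
n/(-26930) + 21559/v(118, 75) = (-2136/13529 + I*√127/50)/(-26930) + 21559/16 = (-2136/13529 + I*√127/50)*(-1/26930) + 21559*(1/16) = (1068/182167985 - I*√127/1346500) + 21559/16 = 3927359605703/2914687760 - I*√127/1346500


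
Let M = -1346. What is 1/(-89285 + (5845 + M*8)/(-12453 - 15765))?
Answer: -9406/839813069 ≈ -1.1200e-5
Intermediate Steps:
1/(-89285 + (5845 + M*8)/(-12453 - 15765)) = 1/(-89285 + (5845 - 1346*8)/(-12453 - 15765)) = 1/(-89285 + (5845 - 10768)/(-28218)) = 1/(-89285 - 4923*(-1/28218)) = 1/(-89285 + 1641/9406) = 1/(-839813069/9406) = -9406/839813069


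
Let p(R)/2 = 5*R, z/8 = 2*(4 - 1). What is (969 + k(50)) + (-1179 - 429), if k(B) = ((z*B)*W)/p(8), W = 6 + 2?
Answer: -399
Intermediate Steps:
z = 48 (z = 8*(2*(4 - 1)) = 8*(2*3) = 8*6 = 48)
p(R) = 10*R (p(R) = 2*(5*R) = 10*R)
W = 8
k(B) = 24*B/5 (k(B) = ((48*B)*8)/((10*8)) = (384*B)/80 = (384*B)*(1/80) = 24*B/5)
(969 + k(50)) + (-1179 - 429) = (969 + (24/5)*50) + (-1179 - 429) = (969 + 240) - 1608 = 1209 - 1608 = -399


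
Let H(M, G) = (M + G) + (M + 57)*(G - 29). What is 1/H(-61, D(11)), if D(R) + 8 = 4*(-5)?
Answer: 1/139 ≈ 0.0071942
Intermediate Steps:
D(R) = -28 (D(R) = -8 + 4*(-5) = -8 - 20 = -28)
H(M, G) = G + M + (-29 + G)*(57 + M) (H(M, G) = (G + M) + (57 + M)*(-29 + G) = (G + M) + (-29 + G)*(57 + M) = G + M + (-29 + G)*(57 + M))
1/H(-61, D(11)) = 1/(-1653 - 28*(-61) + 58*(-28) - 28*(-61)) = 1/(-1653 + 1708 - 1624 + 1708) = 1/139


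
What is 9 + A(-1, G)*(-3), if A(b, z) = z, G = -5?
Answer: 24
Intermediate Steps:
9 + A(-1, G)*(-3) = 9 - 5*(-3) = 9 + 15 = 24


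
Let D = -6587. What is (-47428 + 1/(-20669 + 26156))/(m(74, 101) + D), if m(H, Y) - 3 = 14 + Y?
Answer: 260237435/35495403 ≈ 7.3316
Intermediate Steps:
m(H, Y) = 17 + Y (m(H, Y) = 3 + (14 + Y) = 17 + Y)
(-47428 + 1/(-20669 + 26156))/(m(74, 101) + D) = (-47428 + 1/(-20669 + 26156))/((17 + 101) - 6587) = (-47428 + 1/5487)/(118 - 6587) = (-47428 + 1/5487)/(-6469) = -260237435/5487*(-1/6469) = 260237435/35495403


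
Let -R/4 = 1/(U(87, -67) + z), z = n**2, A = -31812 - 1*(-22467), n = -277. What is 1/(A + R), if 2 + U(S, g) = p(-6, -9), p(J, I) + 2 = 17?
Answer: -38371/358576997 ≈ -0.00010701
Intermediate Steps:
p(J, I) = 15 (p(J, I) = -2 + 17 = 15)
U(S, g) = 13 (U(S, g) = -2 + 15 = 13)
A = -9345 (A = -31812 + 22467 = -9345)
z = 76729 (z = (-277)**2 = 76729)
R = -2/38371 (R = -4/(13 + 76729) = -4/76742 = -4*1/76742 = -2/38371 ≈ -5.2123e-5)
1/(A + R) = 1/(-9345 - 2/38371) = 1/(-358576997/38371) = -38371/358576997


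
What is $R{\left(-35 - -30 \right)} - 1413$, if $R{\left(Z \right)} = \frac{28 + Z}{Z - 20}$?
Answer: $- \frac{35348}{25} \approx -1413.9$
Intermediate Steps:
$R{\left(Z \right)} = \frac{28 + Z}{-20 + Z}$
$R{\left(-35 - -30 \right)} - 1413 = \frac{28 - 5}{-20 - 5} - 1413 = \frac{1}{-25} \cdot 23 - 1413 = \left(- \frac{1}{25}\right) 23 - 1413 = - \frac{23}{25} - 1413 = - \frac{35348}{25}$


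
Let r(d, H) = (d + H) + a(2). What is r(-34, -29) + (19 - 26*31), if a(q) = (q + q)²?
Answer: -834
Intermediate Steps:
a(q) = 4*q² (a(q) = (2*q)² = 4*q²)
r(d, H) = 16 + H + d (r(d, H) = (d + H) + 4*2² = (H + d) + 4*4 = (H + d) + 16 = 16 + H + d)
r(-34, -29) + (19 - 26*31) = (16 - 29 - 34) + (19 - 26*31) = -47 + (19 - 806) = -47 - 787 = -834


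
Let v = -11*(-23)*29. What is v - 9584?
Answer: -2247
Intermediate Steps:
v = 7337 (v = 253*29 = 7337)
v - 9584 = 7337 - 9584 = -2247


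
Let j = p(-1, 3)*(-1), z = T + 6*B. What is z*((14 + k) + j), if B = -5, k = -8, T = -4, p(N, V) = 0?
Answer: -204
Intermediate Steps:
z = -34 (z = -4 + 6*(-5) = -4 - 30 = -34)
j = 0 (j = 0*(-1) = 0)
z*((14 + k) + j) = -34*((14 - 8) + 0) = -34*(6 + 0) = -34*6 = -204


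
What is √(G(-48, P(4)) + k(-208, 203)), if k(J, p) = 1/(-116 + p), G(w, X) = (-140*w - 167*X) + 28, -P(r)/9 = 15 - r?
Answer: 2*√44053494/87 ≈ 152.58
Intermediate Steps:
P(r) = -135 + 9*r (P(r) = -9*(15 - r) = -135 + 9*r)
G(w, X) = 28 - 167*X - 140*w (G(w, X) = (-167*X - 140*w) + 28 = 28 - 167*X - 140*w)
√(G(-48, P(4)) + k(-208, 203)) = √((28 - 167*(-135 + 9*4) - 140*(-48)) + 1/(-116 + 203)) = √((28 - 167*(-135 + 36) + 6720) + 1/87) = √((28 - 167*(-99) + 6720) + 1/87) = √((28 + 16533 + 6720) + 1/87) = √(23281 + 1/87) = √(2025448/87) = 2*√44053494/87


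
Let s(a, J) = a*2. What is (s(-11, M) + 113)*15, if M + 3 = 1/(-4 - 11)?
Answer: 1365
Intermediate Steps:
M = -46/15 (M = -3 + 1/(-4 - 11) = -3 + 1/(-15) = -3 - 1/15 = -46/15 ≈ -3.0667)
s(a, J) = 2*a
(s(-11, M) + 113)*15 = (2*(-11) + 113)*15 = (-22 + 113)*15 = 91*15 = 1365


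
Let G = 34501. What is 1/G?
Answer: 1/34501 ≈ 2.8985e-5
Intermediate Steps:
1/G = 1/34501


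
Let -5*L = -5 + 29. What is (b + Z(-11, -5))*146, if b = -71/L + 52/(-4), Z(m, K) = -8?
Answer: -10877/12 ≈ -906.42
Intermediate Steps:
L = -24/5 (L = -(-5 + 29)/5 = -⅕*24 = -24/5 ≈ -4.8000)
b = 43/24 (b = -71/(-24/5) + 52/(-4) = -71*(-5/24) + 52*(-¼) = 355/24 - 13 = 43/24 ≈ 1.7917)
(b + Z(-11, -5))*146 = (43/24 - 8)*146 = -149/24*146 = -10877/12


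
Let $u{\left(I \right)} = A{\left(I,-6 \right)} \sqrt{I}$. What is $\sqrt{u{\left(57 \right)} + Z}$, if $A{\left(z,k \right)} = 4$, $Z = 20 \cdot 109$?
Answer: $2 \sqrt{545 + \sqrt{57}} \approx 47.013$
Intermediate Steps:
$Z = 2180$
$u{\left(I \right)} = 4 \sqrt{I}$
$\sqrt{u{\left(57 \right)} + Z} = \sqrt{4 \sqrt{57} + 2180} = \sqrt{2180 + 4 \sqrt{57}}$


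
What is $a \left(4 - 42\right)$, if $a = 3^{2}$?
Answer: $-342$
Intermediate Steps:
$a = 9$
$a \left(4 - 42\right) = 9 \left(4 - 42\right) = 9 \left(-38\right) = -342$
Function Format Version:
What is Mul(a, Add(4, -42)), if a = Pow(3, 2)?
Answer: -342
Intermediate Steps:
a = 9
Mul(a, Add(4, -42)) = Mul(9, Add(4, -42)) = Mul(9, -38) = -342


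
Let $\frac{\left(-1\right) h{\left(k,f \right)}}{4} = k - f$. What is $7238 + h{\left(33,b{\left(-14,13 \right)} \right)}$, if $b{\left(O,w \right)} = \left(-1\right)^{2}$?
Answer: $7110$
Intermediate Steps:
$b{\left(O,w \right)} = 1$
$h{\left(k,f \right)} = - 4 k + 4 f$ ($h{\left(k,f \right)} = - 4 \left(k - f\right) = - 4 k + 4 f$)
$7238 + h{\left(33,b{\left(-14,13 \right)} \right)} = 7238 + \left(\left(-4\right) 33 + 4 \cdot 1\right) = 7238 + \left(-132 + 4\right) = 7238 - 128 = 7110$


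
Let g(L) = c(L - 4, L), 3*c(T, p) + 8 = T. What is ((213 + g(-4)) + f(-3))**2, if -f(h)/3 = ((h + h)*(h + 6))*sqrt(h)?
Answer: 309397/9 + 22428*I*sqrt(3) ≈ 34377.0 + 38846.0*I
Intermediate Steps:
c(T, p) = -8/3 + T/3
g(L) = -4 + L/3 (g(L) = -8/3 + (L - 4)/3 = -8/3 + (-4 + L)/3 = -8/3 + (-4/3 + L/3) = -4 + L/3)
f(h) = -6*h**(3/2)*(6 + h) (f(h) = -3*(h + h)*(h + 6)*sqrt(h) = -3*(2*h)*(6 + h)*sqrt(h) = -3*2*h*(6 + h)*sqrt(h) = -6*h**(3/2)*(6 + h))
((213 + g(-4)) + f(-3))**2 = ((213 + (-4 + (1/3)*(-4))) + 6*(-3)**(3/2)*(-6 - 1*(-3)))**2 = ((213 + (-4 - 4/3)) + 6*(-3*I*sqrt(3))*(-6 + 3))**2 = ((213 - 16/3) + 6*(-3*I*sqrt(3))*(-3))**2 = (623/3 + 54*I*sqrt(3))**2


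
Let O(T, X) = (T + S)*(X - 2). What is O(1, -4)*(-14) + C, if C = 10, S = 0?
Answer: 94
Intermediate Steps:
O(T, X) = T*(-2 + X) (O(T, X) = (T + 0)*(X - 2) = T*(-2 + X))
O(1, -4)*(-14) + C = (1*(-2 - 4))*(-14) + 10 = (1*(-6))*(-14) + 10 = -6*(-14) + 10 = 84 + 10 = 94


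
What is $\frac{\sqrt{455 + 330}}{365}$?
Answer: $\frac{\sqrt{785}}{365} \approx 0.076761$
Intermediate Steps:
$\frac{\sqrt{455 + 330}}{365} = \sqrt{785} \cdot \frac{1}{365} = \frac{\sqrt{785}}{365}$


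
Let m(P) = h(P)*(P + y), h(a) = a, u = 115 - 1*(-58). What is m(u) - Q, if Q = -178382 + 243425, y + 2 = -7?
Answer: -36671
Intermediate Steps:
u = 173 (u = 115 + 58 = 173)
y = -9 (y = -2 - 7 = -9)
Q = 65043
m(P) = P*(-9 + P) (m(P) = P*(P - 9) = P*(-9 + P))
m(u) - Q = 173*(-9 + 173) - 1*65043 = 173*164 - 65043 = 28372 - 65043 = -36671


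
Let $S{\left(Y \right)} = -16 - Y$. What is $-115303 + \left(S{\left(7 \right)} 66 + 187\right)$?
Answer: $-116634$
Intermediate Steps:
$-115303 + \left(S{\left(7 \right)} 66 + 187\right) = -115303 + \left(\left(-16 - 7\right) 66 + 187\right) = -115303 + \left(\left(-23\right) 66 + 187\right) = -115303 + \left(-1518 + 187\right) = -115303 - 1331 = -116634$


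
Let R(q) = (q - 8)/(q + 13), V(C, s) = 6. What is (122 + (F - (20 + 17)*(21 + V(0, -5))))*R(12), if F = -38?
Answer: -732/5 ≈ -146.40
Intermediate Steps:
R(q) = (-8 + q)/(13 + q)
(122 + (F - (20 + 17)*(21 + V(0, -5))))*R(12) = (122 + (-38 - (20 + 17)*(21 + 6)))*((-8 + 12)/(13 + 12)) = (122 + (-38 - 37*27))*(4/25) = (122 + (-38 - 1*999))*((1/25)*4) = (122 + (-38 - 999))*(4/25) = (122 - 1037)*(4/25) = -915*4/25 = -732/5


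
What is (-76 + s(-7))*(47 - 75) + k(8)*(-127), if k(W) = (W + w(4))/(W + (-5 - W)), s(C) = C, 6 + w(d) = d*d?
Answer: 13906/5 ≈ 2781.2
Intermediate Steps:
w(d) = -6 + d**2 (w(d) = -6 + d*d = -6 + d**2)
k(W) = -2 - W/5 (k(W) = (W + (-6 + 4**2))/(W + (-5 - W)) = (W + (-6 + 16))/(-5) = (W + 10)*(-1/5) = (10 + W)*(-1/5) = -2 - W/5)
(-76 + s(-7))*(47 - 75) + k(8)*(-127) = (-76 - 7)*(47 - 75) + (-2 - 1/5*8)*(-127) = -83*(-28) + (-2 - 8/5)*(-127) = 2324 - 18/5*(-127) = 2324 + 2286/5 = 13906/5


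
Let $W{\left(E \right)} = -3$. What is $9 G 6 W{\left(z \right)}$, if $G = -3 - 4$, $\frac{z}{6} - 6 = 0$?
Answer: $1134$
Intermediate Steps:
$z = 36$ ($z = 36 + 6 \cdot 0 = 36 + 0 = 36$)
$G = -7$ ($G = -3 - 4 = -7$)
$9 G 6 W{\left(z \right)} = 9 \left(-7\right) 6 \left(-3\right) = \left(-63\right) \left(-18\right) = 1134$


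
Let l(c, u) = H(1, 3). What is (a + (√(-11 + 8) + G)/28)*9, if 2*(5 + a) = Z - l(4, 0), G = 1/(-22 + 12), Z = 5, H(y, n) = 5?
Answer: -12609/280 + 9*I*√3/28 ≈ -45.032 + 0.55673*I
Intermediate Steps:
l(c, u) = 5
G = -⅒ (G = 1/(-10) = -⅒ ≈ -0.10000)
a = -5 (a = -5 + (5 - 1*5)/2 = -5 + (5 - 5)/2 = -5 + (½)*0 = -5 + 0 = -5)
(a + (√(-11 + 8) + G)/28)*9 = (-5 + (√(-11 + 8) - ⅒)/28)*9 = (-5 + (√(-3) - ⅒)*(1/28))*9 = (-5 + (I*√3 - ⅒)*(1/28))*9 = (-5 + (-⅒ + I*√3)*(1/28))*9 = (-5 + (-1/280 + I*√3/28))*9 = (-1401/280 + I*√3/28)*9 = -12609/280 + 9*I*√3/28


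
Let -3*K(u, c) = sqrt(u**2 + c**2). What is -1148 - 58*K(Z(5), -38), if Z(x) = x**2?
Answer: -1148 + 58*sqrt(2069)/3 ≈ -268.60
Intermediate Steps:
K(u, c) = -sqrt(c**2 + u**2)/3 (K(u, c) = -sqrt(u**2 + c**2)/3 = -sqrt(c**2 + u**2)/3)
-1148 - 58*K(Z(5), -38) = -1148 - (-58)*sqrt((-38)**2 + (5**2)**2)/3 = -1148 - (-58)*sqrt(1444 + 25**2)/3 = -1148 - (-58)*sqrt(1444 + 625)/3 = -1148 - (-58)*sqrt(2069)/3 = -1148 + 58*sqrt(2069)/3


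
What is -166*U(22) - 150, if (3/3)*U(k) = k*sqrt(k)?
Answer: -150 - 3652*sqrt(22) ≈ -17279.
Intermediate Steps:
U(k) = k**(3/2) (U(k) = k*sqrt(k) = k**(3/2))
-166*U(22) - 150 = -3652*sqrt(22) - 150 = -150 - 3652*sqrt(22)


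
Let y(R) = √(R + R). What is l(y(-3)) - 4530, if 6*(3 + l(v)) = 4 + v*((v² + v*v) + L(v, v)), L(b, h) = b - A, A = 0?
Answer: -13600/3 - 2*I*√6 ≈ -4533.3 - 4.899*I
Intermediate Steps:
L(b, h) = b (L(b, h) = b - 1*0 = b + 0 = b)
y(R) = √2*√R (y(R) = √(2*R) = √2*√R)
l(v) = -7/3 + v*(v + 2*v²)/6 (l(v) = -3 + (4 + v*((v² + v*v) + v))/6 = -3 + (4 + v*((v² + v²) + v))/6 = -3 + (4 + v*(2*v² + v))/6 = -3 + (4 + v*(v + 2*v²))/6 = -3 + (⅔ + v*(v + 2*v²)/6) = -7/3 + v*(v + 2*v²)/6)
l(y(-3)) - 4530 = (-7/3 + (√2*√(-3))³/3 + (√2*√(-3))²/6) - 4530 = (-7/3 + (√2*(I*√3))³/3 + (√2*(I*√3))²/6) - 4530 = (-7/3 + (I*√6)³/3 + (I*√6)²/6) - 4530 = (-7/3 + (-6*I*√6)/3 + (⅙)*(-6)) - 4530 = (-7/3 - 2*I*√6 - 1) - 4530 = (-10/3 - 2*I*√6) - 4530 = -13600/3 - 2*I*√6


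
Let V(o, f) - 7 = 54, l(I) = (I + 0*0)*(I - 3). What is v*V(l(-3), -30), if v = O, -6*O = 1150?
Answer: -35075/3 ≈ -11692.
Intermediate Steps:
O = -575/3 (O = -⅙*1150 = -575/3 ≈ -191.67)
l(I) = I*(-3 + I) (l(I) = (I + 0)*(-3 + I) = I*(-3 + I))
v = -575/3 ≈ -191.67
V(o, f) = 61 (V(o, f) = 7 + 54 = 61)
v*V(l(-3), -30) = -575/3*61 = -35075/3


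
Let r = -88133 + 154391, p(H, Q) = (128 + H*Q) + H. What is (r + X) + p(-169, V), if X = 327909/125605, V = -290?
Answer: 14473415244/125605 ≈ 1.1523e+5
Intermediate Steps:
p(H, Q) = 128 + H + H*Q
r = 66258
X = 327909/125605 (X = 327909*(1/125605) = 327909/125605 ≈ 2.6106)
(r + X) + p(-169, V) = (66258 + 327909/125605) + (128 - 169 - 169*(-290)) = 8322663999/125605 + (128 - 169 + 49010) = 8322663999/125605 + 48969 = 14473415244/125605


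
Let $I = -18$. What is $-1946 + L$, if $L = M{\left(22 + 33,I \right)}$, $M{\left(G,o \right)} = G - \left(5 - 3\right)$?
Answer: $-1893$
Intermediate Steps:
$M{\left(G,o \right)} = -2 + G$ ($M{\left(G,o \right)} = G - 2 = -2 + G$)
$L = 53$ ($L = -2 + \left(22 + 33\right) = -2 + 55 = 53$)
$-1946 + L = -1946 + 53 = -1893$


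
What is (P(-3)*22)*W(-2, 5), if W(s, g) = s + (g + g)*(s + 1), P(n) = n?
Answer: 792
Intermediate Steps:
W(s, g) = s + 2*g*(1 + s) (W(s, g) = s + (2*g)*(1 + s) = s + 2*g*(1 + s))
(P(-3)*22)*W(-2, 5) = (-3*22)*(-2 + 2*5 + 2*5*(-2)) = -66*(-2 + 10 - 20) = -66*(-12) = 792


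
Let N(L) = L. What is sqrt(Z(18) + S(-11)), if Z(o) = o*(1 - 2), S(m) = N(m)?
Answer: I*sqrt(29) ≈ 5.3852*I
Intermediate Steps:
S(m) = m
Z(o) = -o (Z(o) = o*(-1) = -o)
sqrt(Z(18) + S(-11)) = sqrt(-1*18 - 11) = sqrt(-18 - 11) = sqrt(-29) = I*sqrt(29)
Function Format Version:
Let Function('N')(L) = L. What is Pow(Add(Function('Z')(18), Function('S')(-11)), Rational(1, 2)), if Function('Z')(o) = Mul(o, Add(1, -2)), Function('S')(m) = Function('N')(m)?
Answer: Mul(I, Pow(29, Rational(1, 2))) ≈ Mul(5.3852, I)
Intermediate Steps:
Function('S')(m) = m
Function('Z')(o) = Mul(-1, o) (Function('Z')(o) = Mul(o, -1) = Mul(-1, o))
Pow(Add(Function('Z')(18), Function('S')(-11)), Rational(1, 2)) = Pow(Add(Mul(-1, 18), -11), Rational(1, 2)) = Pow(Add(-18, -11), Rational(1, 2)) = Pow(-29, Rational(1, 2)) = Mul(I, Pow(29, Rational(1, 2)))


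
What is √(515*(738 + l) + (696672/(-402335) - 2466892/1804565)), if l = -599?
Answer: √60373159100033935181927565/29041586371 ≈ 267.55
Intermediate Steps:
√(515*(738 + l) + (696672/(-402335) - 2466892/1804565)) = √(515*(738 - 599) + (696672/(-402335) - 2466892/1804565)) = √(515*139 + (696672*(-1/402335) - 2466892*1/1804565)) = √(71585 + (-696672/402335 - 2466892/1804565)) = √(71585 - 89988276020/29041586371) = √(2078851972092015/29041586371) = √60373159100033935181927565/29041586371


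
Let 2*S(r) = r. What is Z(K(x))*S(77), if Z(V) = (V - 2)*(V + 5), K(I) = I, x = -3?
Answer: -385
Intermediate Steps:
S(r) = r/2
Z(V) = (-2 + V)*(5 + V)
Z(K(x))*S(77) = (-10 + (-3)² + 3*(-3))*((½)*77) = (-10 + 9 - 9)*(77/2) = -10*77/2 = -385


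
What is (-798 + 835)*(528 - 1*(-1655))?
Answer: 80771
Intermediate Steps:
(-798 + 835)*(528 - 1*(-1655)) = 37*(528 + 1655) = 37*2183 = 80771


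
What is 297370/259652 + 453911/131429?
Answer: 78470970351/17062901354 ≈ 4.5989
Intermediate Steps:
297370/259652 + 453911/131429 = 297370*(1/259652) + 453911*(1/131429) = 148685/129826 + 453911/131429 = 78470970351/17062901354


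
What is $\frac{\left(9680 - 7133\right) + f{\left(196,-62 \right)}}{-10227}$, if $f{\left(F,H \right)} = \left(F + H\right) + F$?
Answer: $- \frac{137}{487} \approx -0.28131$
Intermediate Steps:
$f{\left(F,H \right)} = H + 2 F$
$\frac{\left(9680 - 7133\right) + f{\left(196,-62 \right)}}{-10227} = \frac{\left(9680 - 7133\right) + \left(-62 + 2 \cdot 196\right)}{-10227} = \left(2547 + \left(-62 + 392\right)\right) \left(- \frac{1}{10227}\right) = \left(2547 + 330\right) \left(- \frac{1}{10227}\right) = 2877 \left(- \frac{1}{10227}\right) = - \frac{137}{487}$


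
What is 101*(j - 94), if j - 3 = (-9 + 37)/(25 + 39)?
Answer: -146349/16 ≈ -9146.8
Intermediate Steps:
j = 55/16 (j = 3 + (-9 + 37)/(25 + 39) = 3 + 28/64 = 3 + 28*(1/64) = 3 + 7/16 = 55/16 ≈ 3.4375)
101*(j - 94) = 101*(55/16 - 94) = 101*(-1449/16) = -146349/16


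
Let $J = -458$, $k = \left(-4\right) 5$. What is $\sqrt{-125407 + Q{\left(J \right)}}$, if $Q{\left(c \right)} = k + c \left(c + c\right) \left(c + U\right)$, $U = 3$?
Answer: $i \sqrt{191010667} \approx 13821.0 i$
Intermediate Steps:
$k = -20$
$Q{\left(c \right)} = -20 + 2 c^{2} \left(3 + c\right)$ ($Q{\left(c \right)} = -20 + c \left(c + c\right) \left(c + 3\right) = -20 + c 2 c \left(3 + c\right) = -20 + 2 c^{2} \left(3 + c\right)$)
$\sqrt{-125407 + Q{\left(J \right)}} = \sqrt{-125407 + \left(-20 + 2 \left(-458\right)^{3} + 6 \left(-458\right)^{2}\right)} = \sqrt{-125407 + \left(-20 + 2 \left(-96071912\right) + 6 \cdot 209764\right)} = \sqrt{-125407 - 190885260} = \sqrt{-191010667} = i \sqrt{191010667}$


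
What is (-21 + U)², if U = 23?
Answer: 4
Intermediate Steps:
(-21 + U)² = (-21 + 23)² = 2² = 4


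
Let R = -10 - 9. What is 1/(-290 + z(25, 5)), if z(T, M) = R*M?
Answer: -1/385 ≈ -0.0025974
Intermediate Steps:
R = -19
z(T, M) = -19*M
1/(-290 + z(25, 5)) = 1/(-290 - 19*5) = 1/(-290 - 95) = 1/(-385) = -1/385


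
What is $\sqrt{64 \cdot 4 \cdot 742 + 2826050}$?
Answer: $\sqrt{3016002} \approx 1736.7$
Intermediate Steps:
$\sqrt{64 \cdot 4 \cdot 742 + 2826050} = \sqrt{256 \cdot 742 + 2826050} = \sqrt{189952 + 2826050} = \sqrt{3016002}$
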